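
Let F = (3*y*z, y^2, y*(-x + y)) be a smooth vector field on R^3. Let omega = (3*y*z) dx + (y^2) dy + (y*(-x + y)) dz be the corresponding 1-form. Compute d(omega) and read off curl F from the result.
d(omega) = (-x + 2*y) dy ∧ dz + (4*y) dz ∧ dx + (-3*z) dx ∧ dy; curl F = (-x + 2*y, 4*y, -3*z)

d omega = sum_{i<j} (∂f_j/∂x_i - ∂f_i/∂x_j) dx_i ∧ dx_j. Under the identification (dy ∧ dz, dz ∧ dx, dx ∧ dy) ↔ (e_x, e_y, e_z), the coefficients are exactly the components of curl F. Compute:
  ∂R/∂y - ∂Q/∂z = (-x + 2*y) - (0) = -x + 2*y
  ∂P/∂z - ∂R/∂x = (3*y) - (-y) = 4*y
  ∂Q/∂x - ∂P/∂y = (0) - (3*z) = -3*z.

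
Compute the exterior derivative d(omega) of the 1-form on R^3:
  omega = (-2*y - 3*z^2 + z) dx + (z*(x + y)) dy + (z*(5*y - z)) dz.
d(omega) = (z + 2) dx ∧ dy + (6*z - 1) dx ∧ dz + (-x - y + 5*z) dy ∧ dz

For a 1-form omega = sum_i f_i dx_i, the exterior derivative is
  d(omega) = sum_{i < j} (∂f_j/∂x_i - ∂f_i/∂x_j) dx_i ∧ dx_j.
  coefficient of dx ∧ dy: ∂f_2/∂x - ∂f_1/∂y = ∂(z*(x + y))/∂x - ∂(-2*y - 3*z^2 + z)/∂y = z + 2
  coefficient of dx ∧ dz: ∂f_3/∂x - ∂f_1/∂z = ∂(z*(5*y - z))/∂x - ∂(-2*y - 3*z^2 + z)/∂z = 6*z - 1
  coefficient of dy ∧ dz: ∂f_3/∂y - ∂f_2/∂z = ∂(z*(5*y - z))/∂y - ∂(z*(x + y))/∂z = -x - y + 5*z
Assembling: d(omega) = (z + 2) dx ∧ dy + (6*z - 1) dx ∧ dz + (-x - y + 5*z) dy ∧ dz.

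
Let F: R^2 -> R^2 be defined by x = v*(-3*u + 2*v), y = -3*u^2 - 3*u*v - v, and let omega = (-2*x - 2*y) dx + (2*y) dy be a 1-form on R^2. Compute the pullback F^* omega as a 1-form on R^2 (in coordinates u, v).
F^* omega = (36*u^3 + 36*u^2*v - 18*u*v^2 + 12*u*v + 12*v^3) du + (6*u^2*v + 6*u^2 + 60*u*v^2 + 6*u*v - 16*v^3 + 8*v^2 + 2*v) dv

Using F^*(f dg) = (f ∘ F) d(g ∘ F), substitute each coordinate x_i by F_i(u, v) in f_i, and replace dx_i by d F_i = (∂F_i/∂u) du + (∂F_i/∂v) dv.
  For the x component: f_1(F) = 6*u^2 + 12*u*v - 4*v^2 + 2*v; d F_1 = (-3*v) du + (-3*u + 4*v) dv
  For the y component: f_2(F) = -6*u^2 - 6*u*v - 2*v; d F_2 = (-6*u - 3*v) du + (-3*u - 1) dv
Combining and collecting du, dv coefficients:
  coeff of du: 36*u^3 + 36*u^2*v - 18*u*v^2 + 12*u*v + 12*v^3
  coeff of dv: 6*u^2*v + 6*u^2 + 60*u*v^2 + 6*u*v - 16*v^3 + 8*v^2 + 2*v
F^* omega = (36*u^3 + 36*u^2*v - 18*u*v^2 + 12*u*v + 12*v^3) du + (6*u^2*v + 6*u^2 + 60*u*v^2 + 6*u*v - 16*v^3 + 8*v^2 + 2*v) dv.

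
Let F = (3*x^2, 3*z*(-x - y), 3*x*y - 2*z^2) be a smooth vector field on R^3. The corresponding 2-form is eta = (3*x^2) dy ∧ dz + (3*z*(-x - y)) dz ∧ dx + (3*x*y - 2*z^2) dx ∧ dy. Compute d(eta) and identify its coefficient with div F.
d(eta) = (6*x - 7*z) dx ∧ dy ∧ dz; div F = 6*x - 7*z

For a 2-form in R^3 of the form above, applying d gives a 3-form with coefficient ∂P/∂x + ∂Q/∂y + ∂R/∂z:
  ∂P/∂x = 6*x
  ∂Q/∂y = -3*z
  ∂R/∂z = -4*z
Sum = 6*x - 7*z, which is exactly div F.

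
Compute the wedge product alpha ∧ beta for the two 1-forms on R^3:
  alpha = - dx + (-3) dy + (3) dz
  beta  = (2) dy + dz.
alpha ∧ beta = (-2) dx ∧ dy + (-1) dx ∧ dz + (-9) dy ∧ dz

Distribute the wedge, using dx_i ∧ dx_j = -dx_j ∧ dx_i and dx_i ∧ dx_i = 0. For each pair (i, j) with i < j, the coefficient of dx_i ∧ dx_j in alpha ∧ beta is (alpha_i * beta_j - alpha_j * beta_i). Collecting: alpha ∧ beta = (-2) dx ∧ dy + (-1) dx ∧ dz + (-9) dy ∧ dz.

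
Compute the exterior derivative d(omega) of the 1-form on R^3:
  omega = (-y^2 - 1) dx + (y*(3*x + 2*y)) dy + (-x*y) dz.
d(omega) = (5*y) dx ∧ dy + (-y) dx ∧ dz + (-x) dy ∧ dz

For a 1-form omega = sum_i f_i dx_i, the exterior derivative is
  d(omega) = sum_{i < j} (∂f_j/∂x_i - ∂f_i/∂x_j) dx_i ∧ dx_j.
  coefficient of dx ∧ dy: ∂f_2/∂x - ∂f_1/∂y = ∂(y*(3*x + 2*y))/∂x - ∂(-y^2 - 1)/∂y = 5*y
  coefficient of dx ∧ dz: ∂f_3/∂x - ∂f_1/∂z = ∂(-x*y)/∂x - ∂(-y^2 - 1)/∂z = -y
  coefficient of dy ∧ dz: ∂f_3/∂y - ∂f_2/∂z = ∂(-x*y)/∂y - ∂(y*(3*x + 2*y))/∂z = -x
Assembling: d(omega) = (5*y) dx ∧ dy + (-y) dx ∧ dz + (-x) dy ∧ dz.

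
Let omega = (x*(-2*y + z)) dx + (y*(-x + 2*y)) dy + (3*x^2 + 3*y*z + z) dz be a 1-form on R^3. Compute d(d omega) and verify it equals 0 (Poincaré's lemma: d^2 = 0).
d(d omega) = 0

Step 1: d omega = sum_{i<j} (∂f_j/∂x_i - ∂f_i/∂x_j) dx_i ∧ dx_j:
  coeff of dx ∧ dy: 2*x - y
  coeff of dx ∧ dz: 5*x
  coeff of dy ∧ dz: 3*z
Step 2: Apply d again to each 2-form coefficient. The only possible 3-form in R^3 is dx ∧ dy ∧ dz, with coefficient
  ∂(coeff of dy∧dz)/∂x - ∂(coeff of dx∧dz)/∂y + ∂(coeff of dx∧dy)/∂z
  = ∂/∂x (3*z) - ∂/∂y (5*x) + ∂/∂z (2*x - y).
Each of these terms simplifies to sums of mixed partials that cancel in pairs. The result is 0 (by equality of mixed partials for smooth functions — Schwarz / Clairaut).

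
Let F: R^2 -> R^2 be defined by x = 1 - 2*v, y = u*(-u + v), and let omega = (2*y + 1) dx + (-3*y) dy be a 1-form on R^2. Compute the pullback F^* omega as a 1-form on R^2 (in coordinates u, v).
F^* omega = (3*u*(-2*u^2 + 3*u*v - v^2)) du + (3*u^3 - 3*u^2*v + 4*u^2 - 4*u*v - 2) dv

Using F^*(f dg) = (f ∘ F) d(g ∘ F), substitute each coordinate x_i by F_i(u, v) in f_i, and replace dx_i by d F_i = (∂F_i/∂u) du + (∂F_i/∂v) dv.
  For the x component: f_1(F) = -2*u^2 + 2*u*v + 1; d F_1 = (0) du + (-2) dv
  For the y component: f_2(F) = 3*u*(u - v); d F_2 = (-2*u + v) du + (u) dv
Combining and collecting du, dv coefficients:
  coeff of du: 3*u*(-2*u^2 + 3*u*v - v^2)
  coeff of dv: 3*u^3 - 3*u^2*v + 4*u^2 - 4*u*v - 2
F^* omega = (3*u*(-2*u^2 + 3*u*v - v^2)) du + (3*u^3 - 3*u^2*v + 4*u^2 - 4*u*v - 2) dv.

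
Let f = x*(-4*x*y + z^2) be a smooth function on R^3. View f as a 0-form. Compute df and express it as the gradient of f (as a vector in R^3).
df = (-8*x*y + z^2) dx + (-4*x^2) dy + (2*x*z) dz; grad f = (-8*x*y + z^2, -4*x^2, 2*x*z)

For a 0-form f, d f = (∂f/∂x) dx + (∂f/∂y) dy + (∂f/∂z) dz. The components of the vector representation are exactly the entries of grad f in Cartesian coordinates:
  ∂f/∂x = -8*x*y + z^2
  ∂f/∂y = -4*x^2
  ∂f/∂z = 2*x*z.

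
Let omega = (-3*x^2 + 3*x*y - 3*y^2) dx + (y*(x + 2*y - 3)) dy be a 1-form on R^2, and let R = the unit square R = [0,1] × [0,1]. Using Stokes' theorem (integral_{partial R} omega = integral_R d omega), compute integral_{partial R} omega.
integral_(partial R) omega = 2

Stokes: integral_partial_R omega = integral_R d omega with d omega = (∂Q/∂x - ∂P/∂y) dx ∧ dy.
  ∂Q/∂x = y
  ∂P/∂y = 3*x - 6*y
  integrand = ∂Q/∂x - ∂P/∂y = -3*x + 7*y.
Integrating over R: integral_0^1 integral_0^1 (-3*x + 7*y) dx dy = 2.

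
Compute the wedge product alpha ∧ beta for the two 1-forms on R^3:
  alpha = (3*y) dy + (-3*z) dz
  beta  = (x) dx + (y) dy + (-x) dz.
alpha ∧ beta = (-3*x*y) dx ∧ dy + (3*y*(-x + z)) dy ∧ dz + (3*x*z) dx ∧ dz

Distribute the wedge, using dx_i ∧ dx_j = -dx_j ∧ dx_i and dx_i ∧ dx_i = 0. For each pair (i, j) with i < j, the coefficient of dx_i ∧ dx_j in alpha ∧ beta is (alpha_i * beta_j - alpha_j * beta_i). Collecting: alpha ∧ beta = (-3*x*y) dx ∧ dy + (3*y*(-x + z)) dy ∧ dz + (3*x*z) dx ∧ dz.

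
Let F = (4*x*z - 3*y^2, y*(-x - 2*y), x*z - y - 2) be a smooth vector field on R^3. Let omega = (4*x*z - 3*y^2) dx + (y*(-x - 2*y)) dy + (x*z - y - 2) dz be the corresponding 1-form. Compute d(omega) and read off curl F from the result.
d(omega) = (-1) dy ∧ dz + (4*x - z) dz ∧ dx + (5*y) dx ∧ dy; curl F = (-1, 4*x - z, 5*y)

d omega = sum_{i<j} (∂f_j/∂x_i - ∂f_i/∂x_j) dx_i ∧ dx_j. Under the identification (dy ∧ dz, dz ∧ dx, dx ∧ dy) ↔ (e_x, e_y, e_z), the coefficients are exactly the components of curl F. Compute:
  ∂R/∂y - ∂Q/∂z = (-1) - (0) = -1
  ∂P/∂z - ∂R/∂x = (4*x) - (z) = 4*x - z
  ∂Q/∂x - ∂P/∂y = (-y) - (-6*y) = 5*y.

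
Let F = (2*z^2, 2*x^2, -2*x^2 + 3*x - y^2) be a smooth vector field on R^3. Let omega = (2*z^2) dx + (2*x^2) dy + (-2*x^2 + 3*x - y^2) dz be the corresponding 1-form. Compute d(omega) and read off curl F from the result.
d(omega) = (-2*y) dy ∧ dz + (4*x + 4*z - 3) dz ∧ dx + (4*x) dx ∧ dy; curl F = (-2*y, 4*x + 4*z - 3, 4*x)

d omega = sum_{i<j} (∂f_j/∂x_i - ∂f_i/∂x_j) dx_i ∧ dx_j. Under the identification (dy ∧ dz, dz ∧ dx, dx ∧ dy) ↔ (e_x, e_y, e_z), the coefficients are exactly the components of curl F. Compute:
  ∂R/∂y - ∂Q/∂z = (-2*y) - (0) = -2*y
  ∂P/∂z - ∂R/∂x = (4*z) - (3 - 4*x) = 4*x + 4*z - 3
  ∂Q/∂x - ∂P/∂y = (4*x) - (0) = 4*x.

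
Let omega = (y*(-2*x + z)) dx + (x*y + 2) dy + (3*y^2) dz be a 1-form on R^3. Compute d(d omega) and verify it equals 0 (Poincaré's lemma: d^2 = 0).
d(d omega) = 0

Step 1: d omega = sum_{i<j} (∂f_j/∂x_i - ∂f_i/∂x_j) dx_i ∧ dx_j:
  coeff of dx ∧ dy: 2*x + y - z
  coeff of dx ∧ dz: -y
  coeff of dy ∧ dz: 6*y
Step 2: Apply d again to each 2-form coefficient. The only possible 3-form in R^3 is dx ∧ dy ∧ dz, with coefficient
  ∂(coeff of dy∧dz)/∂x - ∂(coeff of dx∧dz)/∂y + ∂(coeff of dx∧dy)/∂z
  = ∂/∂x (6*y) - ∂/∂y (-y) + ∂/∂z (2*x + y - z).
Each of these terms simplifies to sums of mixed partials that cancel in pairs. The result is 0 (by equality of mixed partials for smooth functions — Schwarz / Clairaut).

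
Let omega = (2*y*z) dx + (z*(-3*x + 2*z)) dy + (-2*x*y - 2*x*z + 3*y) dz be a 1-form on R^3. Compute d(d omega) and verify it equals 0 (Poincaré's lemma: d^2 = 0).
d(d omega) = 0

Step 1: d omega = sum_{i<j} (∂f_j/∂x_i - ∂f_i/∂x_j) dx_i ∧ dx_j:
  coeff of dx ∧ dy: -5*z
  coeff of dx ∧ dz: -4*y - 2*z
  coeff of dy ∧ dz: x - 4*z + 3
Step 2: Apply d again to each 2-form coefficient. The only possible 3-form in R^3 is dx ∧ dy ∧ dz, with coefficient
  ∂(coeff of dy∧dz)/∂x - ∂(coeff of dx∧dz)/∂y + ∂(coeff of dx∧dy)/∂z
  = ∂/∂x (x - 4*z + 3) - ∂/∂y (-4*y - 2*z) + ∂/∂z (-5*z).
Each of these terms simplifies to sums of mixed partials that cancel in pairs. The result is 0 (by equality of mixed partials for smooth functions — Schwarz / Clairaut).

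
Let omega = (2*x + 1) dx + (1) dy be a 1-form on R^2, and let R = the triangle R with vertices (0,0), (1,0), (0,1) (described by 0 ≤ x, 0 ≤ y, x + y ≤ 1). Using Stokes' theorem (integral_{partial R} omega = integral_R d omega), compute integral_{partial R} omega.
integral_(partial R) omega = 0

Stokes: integral_partial_R omega = integral_R d omega with d omega = (∂Q/∂x - ∂P/∂y) dx ∧ dy.
  ∂Q/∂x = 0
  ∂P/∂y = 0
  integrand = ∂Q/∂x - ∂P/∂y = 0.
Integrating over R: integral_0^1 integral_0^{1-x} (0) dy dx = 0.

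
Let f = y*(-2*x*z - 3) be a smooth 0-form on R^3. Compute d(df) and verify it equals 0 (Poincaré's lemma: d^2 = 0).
d(df) = 0

Step 1: df = sum_i (∂f/∂x_i) dx_i = (-2*y*z) dx + (-2*x*z - 3) dy + (-2*x*y) dz.
Step 2: Apply d again. Using the 1-form formula, the coefficient of dx ∧ dy in d(df) is ∂^2 f/∂x ∂y - ∂^2 f/∂y ∂x = (-2*z) - (-2*z) = 0 (equality of mixed partials for smooth f).
Similarly for dx ∧ dz and dy ∧ dz — all coefficients vanish. So d(df) = 0.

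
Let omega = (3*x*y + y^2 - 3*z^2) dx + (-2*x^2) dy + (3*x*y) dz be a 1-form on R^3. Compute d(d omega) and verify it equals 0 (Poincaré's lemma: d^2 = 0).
d(d omega) = 0

Step 1: d omega = sum_{i<j} (∂f_j/∂x_i - ∂f_i/∂x_j) dx_i ∧ dx_j:
  coeff of dx ∧ dy: -7*x - 2*y
  coeff of dx ∧ dz: 3*y + 6*z
  coeff of dy ∧ dz: 3*x
Step 2: Apply d again to each 2-form coefficient. The only possible 3-form in R^3 is dx ∧ dy ∧ dz, with coefficient
  ∂(coeff of dy∧dz)/∂x - ∂(coeff of dx∧dz)/∂y + ∂(coeff of dx∧dy)/∂z
  = ∂/∂x (3*x) - ∂/∂y (3*y + 6*z) + ∂/∂z (-7*x - 2*y).
Each of these terms simplifies to sums of mixed partials that cancel in pairs. The result is 0 (by equality of mixed partials for smooth functions — Schwarz / Clairaut).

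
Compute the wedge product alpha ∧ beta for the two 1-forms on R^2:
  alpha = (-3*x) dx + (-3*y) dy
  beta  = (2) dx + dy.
alpha ∧ beta = (-3*x + 6*y) dx ∧ dy

Distribute the wedge, using dx_i ∧ dx_j = -dx_j ∧ dx_i and dx_i ∧ dx_i = 0. For each pair (i, j) with i < j, the coefficient of dx_i ∧ dx_j in alpha ∧ beta is (alpha_i * beta_j - alpha_j * beta_i). Collecting: alpha ∧ beta = (-3*x + 6*y) dx ∧ dy.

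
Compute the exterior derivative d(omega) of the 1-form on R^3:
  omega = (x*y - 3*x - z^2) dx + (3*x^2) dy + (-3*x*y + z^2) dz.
d(omega) = (5*x) dx ∧ dy + (-3*y + 2*z) dx ∧ dz + (-3*x) dy ∧ dz

For a 1-form omega = sum_i f_i dx_i, the exterior derivative is
  d(omega) = sum_{i < j} (∂f_j/∂x_i - ∂f_i/∂x_j) dx_i ∧ dx_j.
  coefficient of dx ∧ dy: ∂f_2/∂x - ∂f_1/∂y = ∂(3*x^2)/∂x - ∂(x*y - 3*x - z^2)/∂y = 5*x
  coefficient of dx ∧ dz: ∂f_3/∂x - ∂f_1/∂z = ∂(-3*x*y + z^2)/∂x - ∂(x*y - 3*x - z^2)/∂z = -3*y + 2*z
  coefficient of dy ∧ dz: ∂f_3/∂y - ∂f_2/∂z = ∂(-3*x*y + z^2)/∂y - ∂(3*x^2)/∂z = -3*x
Assembling: d(omega) = (5*x) dx ∧ dy + (-3*y + 2*z) dx ∧ dz + (-3*x) dy ∧ dz.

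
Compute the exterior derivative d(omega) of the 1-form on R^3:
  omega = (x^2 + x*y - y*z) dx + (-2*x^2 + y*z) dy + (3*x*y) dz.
d(omega) = (-5*x + z) dx ∧ dy + (4*y) dx ∧ dz + (3*x - y) dy ∧ dz

For a 1-form omega = sum_i f_i dx_i, the exterior derivative is
  d(omega) = sum_{i < j} (∂f_j/∂x_i - ∂f_i/∂x_j) dx_i ∧ dx_j.
  coefficient of dx ∧ dy: ∂f_2/∂x - ∂f_1/∂y = ∂(-2*x^2 + y*z)/∂x - ∂(x^2 + x*y - y*z)/∂y = -5*x + z
  coefficient of dx ∧ dz: ∂f_3/∂x - ∂f_1/∂z = ∂(3*x*y)/∂x - ∂(x^2 + x*y - y*z)/∂z = 4*y
  coefficient of dy ∧ dz: ∂f_3/∂y - ∂f_2/∂z = ∂(3*x*y)/∂y - ∂(-2*x^2 + y*z)/∂z = 3*x - y
Assembling: d(omega) = (-5*x + z) dx ∧ dy + (4*y) dx ∧ dz + (3*x - y) dy ∧ dz.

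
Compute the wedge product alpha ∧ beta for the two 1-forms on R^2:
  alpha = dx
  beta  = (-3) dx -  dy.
alpha ∧ beta = (-1) dx ∧ dy

Distribute the wedge, using dx_i ∧ dx_j = -dx_j ∧ dx_i and dx_i ∧ dx_i = 0. For each pair (i, j) with i < j, the coefficient of dx_i ∧ dx_j in alpha ∧ beta is (alpha_i * beta_j - alpha_j * beta_i). Collecting: alpha ∧ beta = (-1) dx ∧ dy.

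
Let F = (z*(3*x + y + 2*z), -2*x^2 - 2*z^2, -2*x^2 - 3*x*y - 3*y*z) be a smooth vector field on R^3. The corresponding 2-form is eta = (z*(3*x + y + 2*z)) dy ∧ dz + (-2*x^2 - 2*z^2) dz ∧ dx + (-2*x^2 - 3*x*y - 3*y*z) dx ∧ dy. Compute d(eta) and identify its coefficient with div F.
d(eta) = (-3*y + 3*z) dx ∧ dy ∧ dz; div F = -3*y + 3*z

For a 2-form in R^3 of the form above, applying d gives a 3-form with coefficient ∂P/∂x + ∂Q/∂y + ∂R/∂z:
  ∂P/∂x = 3*z
  ∂Q/∂y = 0
  ∂R/∂z = -3*y
Sum = -3*y + 3*z, which is exactly div F.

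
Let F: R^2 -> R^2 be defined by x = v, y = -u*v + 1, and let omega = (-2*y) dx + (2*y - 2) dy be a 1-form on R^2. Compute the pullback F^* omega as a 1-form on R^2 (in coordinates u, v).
F^* omega = (2*u*v^2) du + (2*u^2*v + 2*u*v - 2) dv

Using F^*(f dg) = (f ∘ F) d(g ∘ F), substitute each coordinate x_i by F_i(u, v) in f_i, and replace dx_i by d F_i = (∂F_i/∂u) du + (∂F_i/∂v) dv.
  For the x component: f_1(F) = 2*u*v - 2; d F_1 = (0) du + (1) dv
  For the y component: f_2(F) = -2*u*v; d F_2 = (-v) du + (-u) dv
Combining and collecting du, dv coefficients:
  coeff of du: 2*u*v^2
  coeff of dv: 2*u^2*v + 2*u*v - 2
F^* omega = (2*u*v^2) du + (2*u^2*v + 2*u*v - 2) dv.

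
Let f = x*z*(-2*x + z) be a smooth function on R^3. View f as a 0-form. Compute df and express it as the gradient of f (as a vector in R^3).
df = (z*(-4*x + z)) dx + (0) dy + (2*x*(-x + z)) dz; grad f = (z*(-4*x + z), 0, 2*x*(-x + z))

For a 0-form f, d f = (∂f/∂x) dx + (∂f/∂y) dy + (∂f/∂z) dz. The components of the vector representation are exactly the entries of grad f in Cartesian coordinates:
  ∂f/∂x = z*(-4*x + z)
  ∂f/∂y = 0
  ∂f/∂z = 2*x*(-x + z).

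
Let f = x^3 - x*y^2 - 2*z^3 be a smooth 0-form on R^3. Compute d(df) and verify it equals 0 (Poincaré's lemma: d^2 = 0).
d(df) = 0

Step 1: df = sum_i (∂f/∂x_i) dx_i = (3*x^2 - y^2) dx + (-2*x*y) dy + (-6*z^2) dz.
Step 2: Apply d again. Using the 1-form formula, the coefficient of dx ∧ dy in d(df) is ∂^2 f/∂x ∂y - ∂^2 f/∂y ∂x = (-2*y) - (-2*y) = 0 (equality of mixed partials for smooth f).
Similarly for dx ∧ dz and dy ∧ dz — all coefficients vanish. So d(df) = 0.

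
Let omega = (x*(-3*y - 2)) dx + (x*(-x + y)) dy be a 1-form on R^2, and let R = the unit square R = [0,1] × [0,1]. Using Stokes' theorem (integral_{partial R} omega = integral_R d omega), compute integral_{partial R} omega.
integral_(partial R) omega = 1

Stokes: integral_partial_R omega = integral_R d omega with d omega = (∂Q/∂x - ∂P/∂y) dx ∧ dy.
  ∂Q/∂x = -2*x + y
  ∂P/∂y = -3*x
  integrand = ∂Q/∂x - ∂P/∂y = x + y.
Integrating over R: integral_0^1 integral_0^1 (x + y) dx dy = 1.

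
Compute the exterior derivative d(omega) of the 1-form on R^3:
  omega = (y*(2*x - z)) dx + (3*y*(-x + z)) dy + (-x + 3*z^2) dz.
d(omega) = (-2*x - 3*y + z) dx ∧ dy + (y - 1) dx ∧ dz + (-3*y) dy ∧ dz

For a 1-form omega = sum_i f_i dx_i, the exterior derivative is
  d(omega) = sum_{i < j} (∂f_j/∂x_i - ∂f_i/∂x_j) dx_i ∧ dx_j.
  coefficient of dx ∧ dy: ∂f_2/∂x - ∂f_1/∂y = ∂(3*y*(-x + z))/∂x - ∂(y*(2*x - z))/∂y = -2*x - 3*y + z
  coefficient of dx ∧ dz: ∂f_3/∂x - ∂f_1/∂z = ∂(-x + 3*z^2)/∂x - ∂(y*(2*x - z))/∂z = y - 1
  coefficient of dy ∧ dz: ∂f_3/∂y - ∂f_2/∂z = ∂(-x + 3*z^2)/∂y - ∂(3*y*(-x + z))/∂z = -3*y
Assembling: d(omega) = (-2*x - 3*y + z) dx ∧ dy + (y - 1) dx ∧ dz + (-3*y) dy ∧ dz.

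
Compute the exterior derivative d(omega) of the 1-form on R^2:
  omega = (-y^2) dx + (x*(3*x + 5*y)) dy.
d(omega) = (6*x + 7*y) dx ∧ dy

For a 1-form omega = sum_i f_i dx_i, the exterior derivative is
  d(omega) = sum_{i < j} (∂f_j/∂x_i - ∂f_i/∂x_j) dx_i ∧ dx_j.
  coefficient of dx ∧ dy: ∂f_2/∂x - ∂f_1/∂y = ∂(x*(3*x + 5*y))/∂x - ∂(-y^2)/∂y = 6*x + 7*y
Assembling: d(omega) = (6*x + 7*y) dx ∧ dy.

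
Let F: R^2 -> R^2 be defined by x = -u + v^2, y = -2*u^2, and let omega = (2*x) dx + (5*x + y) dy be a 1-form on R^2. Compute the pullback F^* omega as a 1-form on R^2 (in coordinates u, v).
F^* omega = (8*u^3 + 20*u^2 - 20*u*v^2 + 2*u - 2*v^2) du + (4*v*(-u + v^2)) dv

Using F^*(f dg) = (f ∘ F) d(g ∘ F), substitute each coordinate x_i by F_i(u, v) in f_i, and replace dx_i by d F_i = (∂F_i/∂u) du + (∂F_i/∂v) dv.
  For the x component: f_1(F) = -2*u + 2*v^2; d F_1 = (-1) du + (2*v) dv
  For the y component: f_2(F) = -2*u^2 - 5*u + 5*v^2; d F_2 = (-4*u) du + (0) dv
Combining and collecting du, dv coefficients:
  coeff of du: 8*u^3 + 20*u^2 - 20*u*v^2 + 2*u - 2*v^2
  coeff of dv: 4*v*(-u + v^2)
F^* omega = (8*u^3 + 20*u^2 - 20*u*v^2 + 2*u - 2*v^2) du + (4*v*(-u + v^2)) dv.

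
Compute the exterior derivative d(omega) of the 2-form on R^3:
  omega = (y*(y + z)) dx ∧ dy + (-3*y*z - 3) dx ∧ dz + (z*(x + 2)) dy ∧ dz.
d(omega) = (y + 4*z) dx ∧ dy ∧ dz

For a 2-form omega = sum_{i<j} g_{ij} dx_i ∧ dx_j, the exterior derivative is
  d(omega) = sum_{i<j} d(g_{ij}) ∧ dx_i ∧ dx_j = sum_{i<j, k} (∂g_{ij}/∂x_k) dx_k ∧ dx_i ∧ dx_j.
Expand each term, using dx_k ∧ dx_i ∧ dx_j = sgn(permutation) dx_{(a)} ∧ dx_{(b)} ∧ dx_{(c)} with (a < b < c) sorted:
  d(y*(y + z)) includes (∂/∂z)(y*(y + z)) dz = (y) dz, which multiplied by dx ∧ dy gives (y) dx ∧ dy ∧ dz
  d(-3*y*z - 3) includes (∂/∂y)(-3*y*z - 3) dy = (-3*z) dy, which multiplied by dx ∧ dz gives (3*z) dx ∧ dy ∧ dz
  d(z*(x + 2)) includes (∂/∂x)(z*(x + 2)) dx = (z) dx, which multiplied by dy ∧ dz gives (z) dx ∧ dy ∧ dz
Collecting like 3-forms: d(omega) = (y + 4*z) dx ∧ dy ∧ dz.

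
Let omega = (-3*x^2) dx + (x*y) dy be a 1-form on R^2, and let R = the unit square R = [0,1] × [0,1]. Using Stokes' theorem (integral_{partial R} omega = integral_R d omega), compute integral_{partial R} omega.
integral_(partial R) omega = 1/2

Stokes: integral_partial_R omega = integral_R d omega with d omega = (∂Q/∂x - ∂P/∂y) dx ∧ dy.
  ∂Q/∂x = y
  ∂P/∂y = 0
  integrand = ∂Q/∂x - ∂P/∂y = y.
Integrating over R: integral_0^1 integral_0^1 (y) dx dy = 1/2.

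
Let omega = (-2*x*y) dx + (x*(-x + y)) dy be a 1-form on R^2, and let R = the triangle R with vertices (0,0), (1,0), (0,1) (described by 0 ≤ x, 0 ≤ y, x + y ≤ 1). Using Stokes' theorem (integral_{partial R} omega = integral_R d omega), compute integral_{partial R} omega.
integral_(partial R) omega = 1/6

Stokes: integral_partial_R omega = integral_R d omega with d omega = (∂Q/∂x - ∂P/∂y) dx ∧ dy.
  ∂Q/∂x = -2*x + y
  ∂P/∂y = -2*x
  integrand = ∂Q/∂x - ∂P/∂y = y.
Integrating over R: integral_0^1 integral_0^{1-x} (y) dy dx = 1/6.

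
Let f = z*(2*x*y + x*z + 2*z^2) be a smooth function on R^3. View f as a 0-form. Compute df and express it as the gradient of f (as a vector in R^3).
df = (z*(2*y + z)) dx + (2*x*z) dy + (2*x*y + 2*x*z + 6*z^2) dz; grad f = (z*(2*y + z), 2*x*z, 2*x*y + 2*x*z + 6*z^2)

For a 0-form f, d f = (∂f/∂x) dx + (∂f/∂y) dy + (∂f/∂z) dz. The components of the vector representation are exactly the entries of grad f in Cartesian coordinates:
  ∂f/∂x = z*(2*y + z)
  ∂f/∂y = 2*x*z
  ∂f/∂z = 2*x*y + 2*x*z + 6*z^2.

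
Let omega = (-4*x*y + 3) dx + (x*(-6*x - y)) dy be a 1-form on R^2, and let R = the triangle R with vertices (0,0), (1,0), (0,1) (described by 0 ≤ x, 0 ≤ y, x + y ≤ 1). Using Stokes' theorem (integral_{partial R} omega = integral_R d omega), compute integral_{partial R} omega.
integral_(partial R) omega = -3/2

Stokes: integral_partial_R omega = integral_R d omega with d omega = (∂Q/∂x - ∂P/∂y) dx ∧ dy.
  ∂Q/∂x = -12*x - y
  ∂P/∂y = -4*x
  integrand = ∂Q/∂x - ∂P/∂y = -8*x - y.
Integrating over R: integral_0^1 integral_0^{1-x} (-8*x - y) dy dx = -3/2.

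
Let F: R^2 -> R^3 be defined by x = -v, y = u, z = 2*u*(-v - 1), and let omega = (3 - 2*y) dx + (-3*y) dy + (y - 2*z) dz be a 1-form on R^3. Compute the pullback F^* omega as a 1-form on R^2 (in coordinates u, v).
F^* omega = (u*(-8*v^2 - 18*v - 13)) du + (-8*u^2*v - 10*u^2 + 2*u - 3) dv

Using F^*(f dg) = (f ∘ F) d(g ∘ F), substitute each coordinate x_i by F_i(u, v) in f_i, and replace dx_i by d F_i = (∂F_i/∂u) du + (∂F_i/∂v) dv.
  For the x component: f_1(F) = 3 - 2*u; d F_1 = (0) du + (-1) dv
  For the y component: f_2(F) = -3*u; d F_2 = (1) du + (0) dv
  For the z component: f_3(F) = u*(4*v + 5); d F_3 = (-2*v - 2) du + (-2*u) dv
Combining and collecting du, dv coefficients:
  coeff of du: u*(-8*v^2 - 18*v - 13)
  coeff of dv: -8*u^2*v - 10*u^2 + 2*u - 3
F^* omega = (u*(-8*v^2 - 18*v - 13)) du + (-8*u^2*v - 10*u^2 + 2*u - 3) dv.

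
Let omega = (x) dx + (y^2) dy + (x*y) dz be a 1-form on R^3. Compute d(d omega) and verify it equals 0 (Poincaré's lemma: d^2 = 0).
d(d omega) = 0

Step 1: d omega = sum_{i<j} (∂f_j/∂x_i - ∂f_i/∂x_j) dx_i ∧ dx_j:
  coeff of dx ∧ dy: 0
  coeff of dx ∧ dz: y
  coeff of dy ∧ dz: x
Step 2: Apply d again to each 2-form coefficient. The only possible 3-form in R^3 is dx ∧ dy ∧ dz, with coefficient
  ∂(coeff of dy∧dz)/∂x - ∂(coeff of dx∧dz)/∂y + ∂(coeff of dx∧dy)/∂z
  = ∂/∂x (x) - ∂/∂y (y) + ∂/∂z (0).
Each of these terms simplifies to sums of mixed partials that cancel in pairs. The result is 0 (by equality of mixed partials for smooth functions — Schwarz / Clairaut).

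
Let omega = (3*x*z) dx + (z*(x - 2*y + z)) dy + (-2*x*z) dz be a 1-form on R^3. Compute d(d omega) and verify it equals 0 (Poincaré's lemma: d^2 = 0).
d(d omega) = 0

Step 1: d omega = sum_{i<j} (∂f_j/∂x_i - ∂f_i/∂x_j) dx_i ∧ dx_j:
  coeff of dx ∧ dy: z
  coeff of dx ∧ dz: -3*x - 2*z
  coeff of dy ∧ dz: -x + 2*y - 2*z
Step 2: Apply d again to each 2-form coefficient. The only possible 3-form in R^3 is dx ∧ dy ∧ dz, with coefficient
  ∂(coeff of dy∧dz)/∂x - ∂(coeff of dx∧dz)/∂y + ∂(coeff of dx∧dy)/∂z
  = ∂/∂x (-x + 2*y - 2*z) - ∂/∂y (-3*x - 2*z) + ∂/∂z (z).
Each of these terms simplifies to sums of mixed partials that cancel in pairs. The result is 0 (by equality of mixed partials for smooth functions — Schwarz / Clairaut).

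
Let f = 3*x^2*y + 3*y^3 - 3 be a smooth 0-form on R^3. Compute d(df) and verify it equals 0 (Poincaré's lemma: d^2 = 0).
d(df) = 0

Step 1: df = sum_i (∂f/∂x_i) dx_i = (6*x*y) dx + (3*x^2 + 9*y^2) dy + (0) dz.
Step 2: Apply d again. Using the 1-form formula, the coefficient of dx ∧ dy in d(df) is ∂^2 f/∂x ∂y - ∂^2 f/∂y ∂x = (6*x) - (6*x) = 0 (equality of mixed partials for smooth f).
Similarly for dx ∧ dz and dy ∧ dz — all coefficients vanish. So d(df) = 0.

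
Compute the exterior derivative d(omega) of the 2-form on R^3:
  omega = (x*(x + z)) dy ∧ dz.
d(omega) = (2*x + z) dx ∧ dy ∧ dz

For a 2-form omega = sum_{i<j} g_{ij} dx_i ∧ dx_j, the exterior derivative is
  d(omega) = sum_{i<j} d(g_{ij}) ∧ dx_i ∧ dx_j = sum_{i<j, k} (∂g_{ij}/∂x_k) dx_k ∧ dx_i ∧ dx_j.
Expand each term, using dx_k ∧ dx_i ∧ dx_j = sgn(permutation) dx_{(a)} ∧ dx_{(b)} ∧ dx_{(c)} with (a < b < c) sorted:
  d(x*(x + z)) includes (∂/∂x)(x*(x + z)) dx = (2*x + z) dx, which multiplied by dy ∧ dz gives (2*x + z) dx ∧ dy ∧ dz
Collecting like 3-forms: d(omega) = (2*x + z) dx ∧ dy ∧ dz.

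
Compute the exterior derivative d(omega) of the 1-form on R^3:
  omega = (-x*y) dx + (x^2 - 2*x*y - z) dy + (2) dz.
d(omega) = (3*x - 2*y) dx ∧ dy + (1) dy ∧ dz

For a 1-form omega = sum_i f_i dx_i, the exterior derivative is
  d(omega) = sum_{i < j} (∂f_j/∂x_i - ∂f_i/∂x_j) dx_i ∧ dx_j.
  coefficient of dx ∧ dy: ∂f_2/∂x - ∂f_1/∂y = ∂(x^2 - 2*x*y - z)/∂x - ∂(-x*y)/∂y = 3*x - 2*y
  coefficient of dy ∧ dz: ∂f_3/∂y - ∂f_2/∂z = ∂(2)/∂y - ∂(x^2 - 2*x*y - z)/∂z = 1
Assembling: d(omega) = (3*x - 2*y) dx ∧ dy + (1) dy ∧ dz.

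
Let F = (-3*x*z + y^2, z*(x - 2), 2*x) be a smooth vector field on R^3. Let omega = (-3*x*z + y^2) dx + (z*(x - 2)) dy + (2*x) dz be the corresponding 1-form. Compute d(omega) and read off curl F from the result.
d(omega) = (2 - x) dy ∧ dz + (-3*x - 2) dz ∧ dx + (-2*y + z) dx ∧ dy; curl F = (2 - x, -3*x - 2, -2*y + z)

d omega = sum_{i<j} (∂f_j/∂x_i - ∂f_i/∂x_j) dx_i ∧ dx_j. Under the identification (dy ∧ dz, dz ∧ dx, dx ∧ dy) ↔ (e_x, e_y, e_z), the coefficients are exactly the components of curl F. Compute:
  ∂R/∂y - ∂Q/∂z = (0) - (x - 2) = 2 - x
  ∂P/∂z - ∂R/∂x = (-3*x) - (2) = -3*x - 2
  ∂Q/∂x - ∂P/∂y = (z) - (2*y) = -2*y + z.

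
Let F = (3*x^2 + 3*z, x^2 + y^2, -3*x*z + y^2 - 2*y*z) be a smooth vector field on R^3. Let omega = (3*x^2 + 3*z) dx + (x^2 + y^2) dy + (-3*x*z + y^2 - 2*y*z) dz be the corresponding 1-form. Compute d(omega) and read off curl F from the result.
d(omega) = (2*y - 2*z) dy ∧ dz + (3*z + 3) dz ∧ dx + (2*x) dx ∧ dy; curl F = (2*y - 2*z, 3*z + 3, 2*x)

d omega = sum_{i<j} (∂f_j/∂x_i - ∂f_i/∂x_j) dx_i ∧ dx_j. Under the identification (dy ∧ dz, dz ∧ dx, dx ∧ dy) ↔ (e_x, e_y, e_z), the coefficients are exactly the components of curl F. Compute:
  ∂R/∂y - ∂Q/∂z = (2*y - 2*z) - (0) = 2*y - 2*z
  ∂P/∂z - ∂R/∂x = (3) - (-3*z) = 3*z + 3
  ∂Q/∂x - ∂P/∂y = (2*x) - (0) = 2*x.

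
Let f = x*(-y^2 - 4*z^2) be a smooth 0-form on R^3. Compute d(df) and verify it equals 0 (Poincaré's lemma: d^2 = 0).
d(df) = 0

Step 1: df = sum_i (∂f/∂x_i) dx_i = (-y^2 - 4*z^2) dx + (-2*x*y) dy + (-8*x*z) dz.
Step 2: Apply d again. Using the 1-form formula, the coefficient of dx ∧ dy in d(df) is ∂^2 f/∂x ∂y - ∂^2 f/∂y ∂x = (-2*y) - (-2*y) = 0 (equality of mixed partials for smooth f).
Similarly for dx ∧ dz and dy ∧ dz — all coefficients vanish. So d(df) = 0.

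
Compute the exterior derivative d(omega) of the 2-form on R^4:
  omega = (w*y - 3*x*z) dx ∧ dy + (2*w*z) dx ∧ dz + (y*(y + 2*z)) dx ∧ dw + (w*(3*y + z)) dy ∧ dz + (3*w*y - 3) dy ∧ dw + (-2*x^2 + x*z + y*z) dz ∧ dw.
d(omega) = (-3*x) dx ∧ dy ∧ dz + (-y - 2*z) dx ∧ dy ∧ dw + (-4*x - 2*y + 3*z) dx ∧ dz ∧ dw + (3*y + 2*z) dy ∧ dz ∧ dw

For a 2-form omega = sum_{i<j} g_{ij} dx_i ∧ dx_j, the exterior derivative is
  d(omega) = sum_{i<j} d(g_{ij}) ∧ dx_i ∧ dx_j = sum_{i<j, k} (∂g_{ij}/∂x_k) dx_k ∧ dx_i ∧ dx_j.
Expand each term, using dx_k ∧ dx_i ∧ dx_j = sgn(permutation) dx_{(a)} ∧ dx_{(b)} ∧ dx_{(c)} with (a < b < c) sorted:
  d(w*y - 3*x*z) includes (∂/∂z)(w*y - 3*x*z) dz = (-3*x) dz, which multiplied by dx ∧ dy gives (-3*x) dx ∧ dy ∧ dz
  d(w*y - 3*x*z) includes (∂/∂w)(w*y - 3*x*z) dw = (y) dw, which multiplied by dx ∧ dy gives (y) dx ∧ dy ∧ dw
  d(2*w*z) includes (∂/∂w)(2*w*z) dw = (2*z) dw, which multiplied by dx ∧ dz gives (2*z) dx ∧ dz ∧ dw
  d(y*(y + 2*z)) includes (∂/∂y)(y*(y + 2*z)) dy = (2*y + 2*z) dy, which multiplied by dx ∧ dw gives (-2*y - 2*z) dx ∧ dy ∧ dw
  d(y*(y + 2*z)) includes (∂/∂z)(y*(y + 2*z)) dz = (2*y) dz, which multiplied by dx ∧ dw gives (-2*y) dx ∧ dz ∧ dw
  d(w*(3*y + z)) includes (∂/∂w)(w*(3*y + z)) dw = (3*y + z) dw, which multiplied by dy ∧ dz gives (3*y + z) dy ∧ dz ∧ dw
  d(-2*x^2 + x*z + y*z) includes (∂/∂x)(-2*x^2 + x*z + y*z) dx = (-4*x + z) dx, which multiplied by dz ∧ dw gives (-4*x + z) dx ∧ dz ∧ dw
  d(-2*x^2 + x*z + y*z) includes (∂/∂y)(-2*x^2 + x*z + y*z) dy = (z) dy, which multiplied by dz ∧ dw gives (z) dy ∧ dz ∧ dw
Collecting like 3-forms: d(omega) = (-3*x) dx ∧ dy ∧ dz + (-y - 2*z) dx ∧ dy ∧ dw + (-4*x - 2*y + 3*z) dx ∧ dz ∧ dw + (3*y + 2*z) dy ∧ dz ∧ dw.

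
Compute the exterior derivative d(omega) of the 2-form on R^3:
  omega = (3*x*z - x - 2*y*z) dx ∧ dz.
d(omega) = (2*z) dx ∧ dy ∧ dz

For a 2-form omega = sum_{i<j} g_{ij} dx_i ∧ dx_j, the exterior derivative is
  d(omega) = sum_{i<j} d(g_{ij}) ∧ dx_i ∧ dx_j = sum_{i<j, k} (∂g_{ij}/∂x_k) dx_k ∧ dx_i ∧ dx_j.
Expand each term, using dx_k ∧ dx_i ∧ dx_j = sgn(permutation) dx_{(a)} ∧ dx_{(b)} ∧ dx_{(c)} with (a < b < c) sorted:
  d(3*x*z - x - 2*y*z) includes (∂/∂y)(3*x*z - x - 2*y*z) dy = (-2*z) dy, which multiplied by dx ∧ dz gives (2*z) dx ∧ dy ∧ dz
Collecting like 3-forms: d(omega) = (2*z) dx ∧ dy ∧ dz.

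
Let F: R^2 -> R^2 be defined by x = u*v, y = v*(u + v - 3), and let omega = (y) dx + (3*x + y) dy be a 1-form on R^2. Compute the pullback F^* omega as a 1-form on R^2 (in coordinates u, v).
F^* omega = (v^2*(5*u + 2*v - 6)) du + (v*(5*u^2 + 10*u*v - 18*u + 2*v^2 - 9*v + 9)) dv

Using F^*(f dg) = (f ∘ F) d(g ∘ F), substitute each coordinate x_i by F_i(u, v) in f_i, and replace dx_i by d F_i = (∂F_i/∂u) du + (∂F_i/∂v) dv.
  For the x component: f_1(F) = v*(u + v - 3); d F_1 = (v) du + (u) dv
  For the y component: f_2(F) = v*(4*u + v - 3); d F_2 = (v) du + (u + 2*v - 3) dv
Combining and collecting du, dv coefficients:
  coeff of du: v^2*(5*u + 2*v - 6)
  coeff of dv: v*(5*u^2 + 10*u*v - 18*u + 2*v^2 - 9*v + 9)
F^* omega = (v^2*(5*u + 2*v - 6)) du + (v*(5*u^2 + 10*u*v - 18*u + 2*v^2 - 9*v + 9)) dv.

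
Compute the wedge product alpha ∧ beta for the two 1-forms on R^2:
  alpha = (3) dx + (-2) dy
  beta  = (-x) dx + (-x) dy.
alpha ∧ beta = (-5*x) dx ∧ dy

Distribute the wedge, using dx_i ∧ dx_j = -dx_j ∧ dx_i and dx_i ∧ dx_i = 0. For each pair (i, j) with i < j, the coefficient of dx_i ∧ dx_j in alpha ∧ beta is (alpha_i * beta_j - alpha_j * beta_i). Collecting: alpha ∧ beta = (-5*x) dx ∧ dy.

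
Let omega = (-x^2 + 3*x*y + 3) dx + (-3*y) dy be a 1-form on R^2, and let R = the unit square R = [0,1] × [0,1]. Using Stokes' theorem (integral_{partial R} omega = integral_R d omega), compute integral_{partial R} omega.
integral_(partial R) omega = -3/2

Stokes: integral_partial_R omega = integral_R d omega with d omega = (∂Q/∂x - ∂P/∂y) dx ∧ dy.
  ∂Q/∂x = 0
  ∂P/∂y = 3*x
  integrand = ∂Q/∂x - ∂P/∂y = -3*x.
Integrating over R: integral_0^1 integral_0^1 (-3*x) dx dy = -3/2.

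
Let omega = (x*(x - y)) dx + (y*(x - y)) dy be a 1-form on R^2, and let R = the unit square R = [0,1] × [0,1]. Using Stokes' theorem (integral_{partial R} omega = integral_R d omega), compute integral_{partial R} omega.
integral_(partial R) omega = 1

Stokes: integral_partial_R omega = integral_R d omega with d omega = (∂Q/∂x - ∂P/∂y) dx ∧ dy.
  ∂Q/∂x = y
  ∂P/∂y = -x
  integrand = ∂Q/∂x - ∂P/∂y = x + y.
Integrating over R: integral_0^1 integral_0^1 (x + y) dx dy = 1.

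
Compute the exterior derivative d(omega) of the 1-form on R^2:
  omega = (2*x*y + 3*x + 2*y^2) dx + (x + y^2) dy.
d(omega) = (-2*x - 4*y + 1) dx ∧ dy

For a 1-form omega = sum_i f_i dx_i, the exterior derivative is
  d(omega) = sum_{i < j} (∂f_j/∂x_i - ∂f_i/∂x_j) dx_i ∧ dx_j.
  coefficient of dx ∧ dy: ∂f_2/∂x - ∂f_1/∂y = ∂(x + y^2)/∂x - ∂(2*x*y + 3*x + 2*y^2)/∂y = -2*x - 4*y + 1
Assembling: d(omega) = (-2*x - 4*y + 1) dx ∧ dy.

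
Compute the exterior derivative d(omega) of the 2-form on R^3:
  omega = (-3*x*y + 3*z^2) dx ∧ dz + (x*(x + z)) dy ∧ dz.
d(omega) = (5*x + z) dx ∧ dy ∧ dz

For a 2-form omega = sum_{i<j} g_{ij} dx_i ∧ dx_j, the exterior derivative is
  d(omega) = sum_{i<j} d(g_{ij}) ∧ dx_i ∧ dx_j = sum_{i<j, k} (∂g_{ij}/∂x_k) dx_k ∧ dx_i ∧ dx_j.
Expand each term, using dx_k ∧ dx_i ∧ dx_j = sgn(permutation) dx_{(a)} ∧ dx_{(b)} ∧ dx_{(c)} with (a < b < c) sorted:
  d(-3*x*y + 3*z^2) includes (∂/∂y)(-3*x*y + 3*z^2) dy = (-3*x) dy, which multiplied by dx ∧ dz gives (3*x) dx ∧ dy ∧ dz
  d(x*(x + z)) includes (∂/∂x)(x*(x + z)) dx = (2*x + z) dx, which multiplied by dy ∧ dz gives (2*x + z) dx ∧ dy ∧ dz
Collecting like 3-forms: d(omega) = (5*x + z) dx ∧ dy ∧ dz.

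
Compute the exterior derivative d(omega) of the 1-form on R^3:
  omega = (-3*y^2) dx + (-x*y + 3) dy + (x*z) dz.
d(omega) = (5*y) dx ∧ dy + (z) dx ∧ dz

For a 1-form omega = sum_i f_i dx_i, the exterior derivative is
  d(omega) = sum_{i < j} (∂f_j/∂x_i - ∂f_i/∂x_j) dx_i ∧ dx_j.
  coefficient of dx ∧ dy: ∂f_2/∂x - ∂f_1/∂y = ∂(-x*y + 3)/∂x - ∂(-3*y^2)/∂y = 5*y
  coefficient of dx ∧ dz: ∂f_3/∂x - ∂f_1/∂z = ∂(x*z)/∂x - ∂(-3*y^2)/∂z = z
Assembling: d(omega) = (5*y) dx ∧ dy + (z) dx ∧ dz.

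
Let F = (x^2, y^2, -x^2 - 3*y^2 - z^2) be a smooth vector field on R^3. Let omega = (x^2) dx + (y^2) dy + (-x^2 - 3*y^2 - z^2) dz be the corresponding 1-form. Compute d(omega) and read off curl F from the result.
d(omega) = (-6*y) dy ∧ dz + (2*x) dz ∧ dx + (0) dx ∧ dy; curl F = (-6*y, 2*x, 0)

d omega = sum_{i<j} (∂f_j/∂x_i - ∂f_i/∂x_j) dx_i ∧ dx_j. Under the identification (dy ∧ dz, dz ∧ dx, dx ∧ dy) ↔ (e_x, e_y, e_z), the coefficients are exactly the components of curl F. Compute:
  ∂R/∂y - ∂Q/∂z = (-6*y) - (0) = -6*y
  ∂P/∂z - ∂R/∂x = (0) - (-2*x) = 2*x
  ∂Q/∂x - ∂P/∂y = (0) - (0) = 0.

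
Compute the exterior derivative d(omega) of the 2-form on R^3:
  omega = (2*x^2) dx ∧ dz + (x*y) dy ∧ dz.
d(omega) = (y) dx ∧ dy ∧ dz

For a 2-form omega = sum_{i<j} g_{ij} dx_i ∧ dx_j, the exterior derivative is
  d(omega) = sum_{i<j} d(g_{ij}) ∧ dx_i ∧ dx_j = sum_{i<j, k} (∂g_{ij}/∂x_k) dx_k ∧ dx_i ∧ dx_j.
Expand each term, using dx_k ∧ dx_i ∧ dx_j = sgn(permutation) dx_{(a)} ∧ dx_{(b)} ∧ dx_{(c)} with (a < b < c) sorted:
  d(x*y) includes (∂/∂x)(x*y) dx = (y) dx, which multiplied by dy ∧ dz gives (y) dx ∧ dy ∧ dz
Collecting like 3-forms: d(omega) = (y) dx ∧ dy ∧ dz.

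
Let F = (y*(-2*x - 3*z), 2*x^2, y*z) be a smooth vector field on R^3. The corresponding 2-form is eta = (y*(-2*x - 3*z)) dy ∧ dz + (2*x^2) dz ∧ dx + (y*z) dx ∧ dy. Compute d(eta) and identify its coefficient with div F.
d(eta) = (-y) dx ∧ dy ∧ dz; div F = -y

For a 2-form in R^3 of the form above, applying d gives a 3-form with coefficient ∂P/∂x + ∂Q/∂y + ∂R/∂z:
  ∂P/∂x = -2*y
  ∂Q/∂y = 0
  ∂R/∂z = y
Sum = -y, which is exactly div F.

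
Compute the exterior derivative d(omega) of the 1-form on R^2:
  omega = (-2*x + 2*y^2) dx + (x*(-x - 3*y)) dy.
d(omega) = (-2*x - 7*y) dx ∧ dy

For a 1-form omega = sum_i f_i dx_i, the exterior derivative is
  d(omega) = sum_{i < j} (∂f_j/∂x_i - ∂f_i/∂x_j) dx_i ∧ dx_j.
  coefficient of dx ∧ dy: ∂f_2/∂x - ∂f_1/∂y = ∂(x*(-x - 3*y))/∂x - ∂(-2*x + 2*y^2)/∂y = -2*x - 7*y
Assembling: d(omega) = (-2*x - 7*y) dx ∧ dy.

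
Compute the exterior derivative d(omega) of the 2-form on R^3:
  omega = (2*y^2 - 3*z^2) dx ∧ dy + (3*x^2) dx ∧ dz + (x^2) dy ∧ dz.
d(omega) = (2*x - 6*z) dx ∧ dy ∧ dz

For a 2-form omega = sum_{i<j} g_{ij} dx_i ∧ dx_j, the exterior derivative is
  d(omega) = sum_{i<j} d(g_{ij}) ∧ dx_i ∧ dx_j = sum_{i<j, k} (∂g_{ij}/∂x_k) dx_k ∧ dx_i ∧ dx_j.
Expand each term, using dx_k ∧ dx_i ∧ dx_j = sgn(permutation) dx_{(a)} ∧ dx_{(b)} ∧ dx_{(c)} with (a < b < c) sorted:
  d(2*y^2 - 3*z^2) includes (∂/∂z)(2*y^2 - 3*z^2) dz = (-6*z) dz, which multiplied by dx ∧ dy gives (-6*z) dx ∧ dy ∧ dz
  d(x^2) includes (∂/∂x)(x^2) dx = (2*x) dx, which multiplied by dy ∧ dz gives (2*x) dx ∧ dy ∧ dz
Collecting like 3-forms: d(omega) = (2*x - 6*z) dx ∧ dy ∧ dz.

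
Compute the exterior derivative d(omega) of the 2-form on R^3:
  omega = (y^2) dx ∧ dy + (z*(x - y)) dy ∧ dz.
d(omega) = (z) dx ∧ dy ∧ dz

For a 2-form omega = sum_{i<j} g_{ij} dx_i ∧ dx_j, the exterior derivative is
  d(omega) = sum_{i<j} d(g_{ij}) ∧ dx_i ∧ dx_j = sum_{i<j, k} (∂g_{ij}/∂x_k) dx_k ∧ dx_i ∧ dx_j.
Expand each term, using dx_k ∧ dx_i ∧ dx_j = sgn(permutation) dx_{(a)} ∧ dx_{(b)} ∧ dx_{(c)} with (a < b < c) sorted:
  d(z*(x - y)) includes (∂/∂x)(z*(x - y)) dx = (z) dx, which multiplied by dy ∧ dz gives (z) dx ∧ dy ∧ dz
Collecting like 3-forms: d(omega) = (z) dx ∧ dy ∧ dz.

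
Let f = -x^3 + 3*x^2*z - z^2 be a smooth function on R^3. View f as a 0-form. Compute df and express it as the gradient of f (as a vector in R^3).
df = (3*x*(-x + 2*z)) dx + (0) dy + (3*x^2 - 2*z) dz; grad f = (3*x*(-x + 2*z), 0, 3*x^2 - 2*z)

For a 0-form f, d f = (∂f/∂x) dx + (∂f/∂y) dy + (∂f/∂z) dz. The components of the vector representation are exactly the entries of grad f in Cartesian coordinates:
  ∂f/∂x = 3*x*(-x + 2*z)
  ∂f/∂y = 0
  ∂f/∂z = 3*x^2 - 2*z.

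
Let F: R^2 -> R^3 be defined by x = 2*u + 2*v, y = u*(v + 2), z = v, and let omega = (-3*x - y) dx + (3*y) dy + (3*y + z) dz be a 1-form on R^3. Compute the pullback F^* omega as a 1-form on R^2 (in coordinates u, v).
F^* omega = (3*u*v^2 + 10*u*v - 4*u - 12*v) du + (3*u^2*v + 6*u^2 + u*v - 10*u - 11*v) dv

Using F^*(f dg) = (f ∘ F) d(g ∘ F), substitute each coordinate x_i by F_i(u, v) in f_i, and replace dx_i by d F_i = (∂F_i/∂u) du + (∂F_i/∂v) dv.
  For the x component: f_1(F) = -u*v - 8*u - 6*v; d F_1 = (2) du + (2) dv
  For the y component: f_2(F) = 3*u*(v + 2); d F_2 = (v + 2) du + (u) dv
  For the z component: f_3(F) = 3*u*v + 6*u + v; d F_3 = (0) du + (1) dv
Combining and collecting du, dv coefficients:
  coeff of du: 3*u*v^2 + 10*u*v - 4*u - 12*v
  coeff of dv: 3*u^2*v + 6*u^2 + u*v - 10*u - 11*v
F^* omega = (3*u*v^2 + 10*u*v - 4*u - 12*v) du + (3*u^2*v + 6*u^2 + u*v - 10*u - 11*v) dv.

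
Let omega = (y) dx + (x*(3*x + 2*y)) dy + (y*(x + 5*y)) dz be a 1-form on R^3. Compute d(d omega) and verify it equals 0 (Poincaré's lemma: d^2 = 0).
d(d omega) = 0

Step 1: d omega = sum_{i<j} (∂f_j/∂x_i - ∂f_i/∂x_j) dx_i ∧ dx_j:
  coeff of dx ∧ dy: 6*x + 2*y - 1
  coeff of dx ∧ dz: y
  coeff of dy ∧ dz: x + 10*y
Step 2: Apply d again to each 2-form coefficient. The only possible 3-form in R^3 is dx ∧ dy ∧ dz, with coefficient
  ∂(coeff of dy∧dz)/∂x - ∂(coeff of dx∧dz)/∂y + ∂(coeff of dx∧dy)/∂z
  = ∂/∂x (x + 10*y) - ∂/∂y (y) + ∂/∂z (6*x + 2*y - 1).
Each of these terms simplifies to sums of mixed partials that cancel in pairs. The result is 0 (by equality of mixed partials for smooth functions — Schwarz / Clairaut).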